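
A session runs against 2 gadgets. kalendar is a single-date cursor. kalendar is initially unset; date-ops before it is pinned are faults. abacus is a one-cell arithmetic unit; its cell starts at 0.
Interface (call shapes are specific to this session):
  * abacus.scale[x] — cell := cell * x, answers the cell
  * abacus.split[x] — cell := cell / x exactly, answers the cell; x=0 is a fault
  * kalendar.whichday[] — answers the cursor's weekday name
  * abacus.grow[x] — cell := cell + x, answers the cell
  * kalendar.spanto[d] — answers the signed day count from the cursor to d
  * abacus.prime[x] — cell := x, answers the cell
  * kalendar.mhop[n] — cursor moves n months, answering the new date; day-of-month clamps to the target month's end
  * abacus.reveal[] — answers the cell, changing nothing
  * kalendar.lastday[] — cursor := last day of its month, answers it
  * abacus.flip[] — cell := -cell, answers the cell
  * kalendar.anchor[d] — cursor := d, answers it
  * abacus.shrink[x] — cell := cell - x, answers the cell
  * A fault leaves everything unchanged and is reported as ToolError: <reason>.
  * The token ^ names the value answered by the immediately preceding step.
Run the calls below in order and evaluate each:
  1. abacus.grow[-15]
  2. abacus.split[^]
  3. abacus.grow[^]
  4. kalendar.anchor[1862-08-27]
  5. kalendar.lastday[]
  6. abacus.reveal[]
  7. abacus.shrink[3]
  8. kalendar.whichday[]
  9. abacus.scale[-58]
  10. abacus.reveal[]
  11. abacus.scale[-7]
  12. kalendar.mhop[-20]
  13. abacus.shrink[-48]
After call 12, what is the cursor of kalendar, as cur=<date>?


==> grow(-15)
<== -15
==> split(^)
<== 1
==> grow(^)
<== 2
==> anchor(1862-08-27)
<== 1862-08-27
==> lastday()
<== 1862-08-31
==> reveal()
<== 2
==> shrink(3)
<== -1
==> whichday()
<== Sunday
==> scale(-58)
<== 58
==> reveal()
<== 58
==> scale(-7)
<== -406
==> mhop(-20)
<== 1860-12-31
==> shrink(-48)
<== -358

Answer: cur=1860-12-31


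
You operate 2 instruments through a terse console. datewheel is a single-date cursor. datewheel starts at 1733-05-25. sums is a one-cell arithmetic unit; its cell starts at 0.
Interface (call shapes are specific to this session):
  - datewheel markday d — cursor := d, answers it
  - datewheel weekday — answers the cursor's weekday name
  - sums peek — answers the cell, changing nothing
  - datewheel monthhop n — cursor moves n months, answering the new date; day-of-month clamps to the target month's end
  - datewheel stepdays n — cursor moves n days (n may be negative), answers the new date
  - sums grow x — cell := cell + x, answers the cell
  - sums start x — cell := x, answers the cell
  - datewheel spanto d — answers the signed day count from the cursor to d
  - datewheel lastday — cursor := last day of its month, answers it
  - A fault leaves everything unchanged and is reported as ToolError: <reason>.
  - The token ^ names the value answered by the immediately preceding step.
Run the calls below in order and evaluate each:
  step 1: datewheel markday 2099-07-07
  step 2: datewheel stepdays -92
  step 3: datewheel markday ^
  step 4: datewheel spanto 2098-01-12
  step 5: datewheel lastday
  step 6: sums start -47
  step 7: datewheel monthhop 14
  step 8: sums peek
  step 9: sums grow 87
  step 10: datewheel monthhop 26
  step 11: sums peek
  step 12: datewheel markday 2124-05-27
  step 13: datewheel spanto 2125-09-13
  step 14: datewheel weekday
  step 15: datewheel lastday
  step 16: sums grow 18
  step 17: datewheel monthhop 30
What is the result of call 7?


Now I run datewheel markday(d='2099-07-07'), and observe 2099-07-07.
I use datewheel stepdays(n='-92'), and observe 2099-04-06.
Now I run datewheel markday(d='^'), which returns 2099-04-06.
Then datewheel spanto(d='2098-01-12'), and observe -449.
I run datewheel lastday(), giving 2099-04-30.
I use sums start(x='-47'), → -47.
I run datewheel monthhop(n='14'), yielding 2100-06-30.
I run sums peek(), giving -47.
Calling sums grow(x='87'), and observe 40.
Invoking datewheel monthhop(n='26'), → 2102-08-30.
I use sums peek, — result: 40.
Next I call datewheel markday(d='2124-05-27'), and get 2124-05-27.
I invoke datewheel spanto(d='2125-09-13'), which returns 474.
Calling datewheel weekday, — result: Saturday.
Next I call datewheel lastday(), — result: 2124-05-31.
Invoking sums grow(x='18'), giving 58.
I try datewheel monthhop(n='30'), → 2126-11-30.

Answer: 2100-06-30


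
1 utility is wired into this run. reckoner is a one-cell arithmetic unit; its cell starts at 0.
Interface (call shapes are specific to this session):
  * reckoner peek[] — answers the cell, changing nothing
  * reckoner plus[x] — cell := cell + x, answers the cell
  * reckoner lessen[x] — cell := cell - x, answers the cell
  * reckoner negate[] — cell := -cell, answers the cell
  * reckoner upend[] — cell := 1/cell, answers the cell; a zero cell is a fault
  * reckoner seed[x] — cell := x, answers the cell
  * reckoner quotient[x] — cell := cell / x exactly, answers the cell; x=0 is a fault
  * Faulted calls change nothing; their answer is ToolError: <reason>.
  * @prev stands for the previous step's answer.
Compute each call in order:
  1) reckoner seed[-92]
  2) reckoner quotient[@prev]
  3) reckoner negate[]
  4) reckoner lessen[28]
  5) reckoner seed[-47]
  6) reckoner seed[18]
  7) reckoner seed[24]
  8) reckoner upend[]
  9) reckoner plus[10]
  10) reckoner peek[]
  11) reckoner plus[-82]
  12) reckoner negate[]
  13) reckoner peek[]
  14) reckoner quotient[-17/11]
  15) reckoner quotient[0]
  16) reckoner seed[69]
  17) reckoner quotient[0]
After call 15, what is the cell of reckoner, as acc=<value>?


Answer: acc=-18997/408

Derivation:
Now I run reckoner seed with -92, which returns -92.
Using reckoner quotient with @prev, giving 1.
Next I call reckoner negate, — result: -1.
Calling reckoner lessen with 28, → -29.
Next I call reckoner seed with -47, which returns -47.
I run reckoner seed with 18, and see 18.
Calling reckoner seed with 24, and observe 24.
Now I run reckoner upend(), and get 1/24.
I invoke reckoner plus with 10, giving 241/24.
Calling reckoner peek, and observe 241/24.
I use reckoner plus with -82, and see -1727/24.
I try reckoner negate, — result: 1727/24.
Now I run reckoner peek(), giving 1727/24.
Calling reckoner quotient with -17/11, and observe -18997/408.
Calling reckoner quotient with 0, and see ToolError: division by zero.
I use reckoner seed with 69, yielding 69.
Invoking reckoner quotient with 0, and see ToolError: division by zero.


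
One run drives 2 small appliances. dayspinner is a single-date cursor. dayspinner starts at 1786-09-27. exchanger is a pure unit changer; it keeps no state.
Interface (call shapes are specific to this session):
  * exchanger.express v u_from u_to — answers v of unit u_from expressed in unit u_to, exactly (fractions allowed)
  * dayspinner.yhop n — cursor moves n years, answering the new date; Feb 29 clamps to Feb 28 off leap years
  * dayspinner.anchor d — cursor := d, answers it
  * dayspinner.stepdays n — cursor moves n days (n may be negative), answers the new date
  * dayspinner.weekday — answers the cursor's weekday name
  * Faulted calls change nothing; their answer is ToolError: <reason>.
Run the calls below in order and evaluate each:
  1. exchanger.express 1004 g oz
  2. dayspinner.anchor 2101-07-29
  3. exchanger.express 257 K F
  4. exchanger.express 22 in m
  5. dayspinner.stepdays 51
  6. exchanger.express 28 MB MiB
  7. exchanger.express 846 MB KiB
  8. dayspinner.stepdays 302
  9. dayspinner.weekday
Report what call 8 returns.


[in] exchanger.express v=1004 u_from=g u_to=oz
[out] 1606400000/45359237
[in] dayspinner.anchor d=2101-07-29
[out] 2101-07-29
[in] exchanger.express v=257 u_from=K u_to=F
[out] 293/100
[in] exchanger.express v=22 u_from=in u_to=m
[out] 1397/2500
[in] dayspinner.stepdays n=51
[out] 2101-09-18
[in] exchanger.express v=28 u_from=MB u_to=MiB
[out] 109375/4096
[in] exchanger.express v=846 u_from=MB u_to=KiB
[out] 6609375/8
[in] dayspinner.stepdays n=302
[out] 2102-07-17
[in] dayspinner.weekday
[out] Monday

Answer: 2102-07-17


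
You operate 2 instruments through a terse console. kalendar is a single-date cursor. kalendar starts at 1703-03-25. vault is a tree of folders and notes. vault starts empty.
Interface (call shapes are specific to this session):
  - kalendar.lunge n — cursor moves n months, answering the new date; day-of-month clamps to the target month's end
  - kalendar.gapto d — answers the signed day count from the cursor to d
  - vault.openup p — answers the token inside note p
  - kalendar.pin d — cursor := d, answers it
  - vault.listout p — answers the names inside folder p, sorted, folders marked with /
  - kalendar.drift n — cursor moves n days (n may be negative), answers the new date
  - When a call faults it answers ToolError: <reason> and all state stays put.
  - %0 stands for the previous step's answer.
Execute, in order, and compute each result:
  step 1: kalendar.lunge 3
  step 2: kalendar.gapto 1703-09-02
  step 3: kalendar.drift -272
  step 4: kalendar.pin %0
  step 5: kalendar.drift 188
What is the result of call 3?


Answer: 1702-09-26

Derivation:
# 1. kalendar.lunge(3) == 1703-06-25
# 2. kalendar.gapto(1703-09-02) == 69
# 3. kalendar.drift(-272) == 1702-09-26
# 4. kalendar.pin(%0) == 1702-09-26
# 5. kalendar.drift(188) == 1703-04-02


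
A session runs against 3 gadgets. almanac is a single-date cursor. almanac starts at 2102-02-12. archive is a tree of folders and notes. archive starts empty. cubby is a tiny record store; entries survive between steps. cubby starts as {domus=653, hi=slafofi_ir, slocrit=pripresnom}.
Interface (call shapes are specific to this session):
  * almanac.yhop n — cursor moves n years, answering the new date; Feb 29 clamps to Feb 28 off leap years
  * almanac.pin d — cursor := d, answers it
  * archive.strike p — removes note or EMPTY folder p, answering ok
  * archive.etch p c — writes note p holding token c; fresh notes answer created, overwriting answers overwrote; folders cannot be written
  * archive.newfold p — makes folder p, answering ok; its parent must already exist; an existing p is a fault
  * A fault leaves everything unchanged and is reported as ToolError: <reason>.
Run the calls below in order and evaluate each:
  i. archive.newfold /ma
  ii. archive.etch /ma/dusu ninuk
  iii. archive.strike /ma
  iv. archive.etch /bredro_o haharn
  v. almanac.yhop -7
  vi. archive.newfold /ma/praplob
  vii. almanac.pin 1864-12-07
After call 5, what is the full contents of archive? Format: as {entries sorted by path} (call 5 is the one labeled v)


>>> newfold p→/ma
  ok
>>> etch p→/ma/dusu c→ninuk
  created
>>> strike p→/ma
  ToolError: not empty
>>> etch p→/bredro_o c→haharn
  created
>>> yhop n→-7
  2095-02-12
>>> newfold p→/ma/praplob
  ok
>>> pin d→1864-12-07
  1864-12-07

Answer: {bredro_o=haharn, ma/, ma/dusu=ninuk}


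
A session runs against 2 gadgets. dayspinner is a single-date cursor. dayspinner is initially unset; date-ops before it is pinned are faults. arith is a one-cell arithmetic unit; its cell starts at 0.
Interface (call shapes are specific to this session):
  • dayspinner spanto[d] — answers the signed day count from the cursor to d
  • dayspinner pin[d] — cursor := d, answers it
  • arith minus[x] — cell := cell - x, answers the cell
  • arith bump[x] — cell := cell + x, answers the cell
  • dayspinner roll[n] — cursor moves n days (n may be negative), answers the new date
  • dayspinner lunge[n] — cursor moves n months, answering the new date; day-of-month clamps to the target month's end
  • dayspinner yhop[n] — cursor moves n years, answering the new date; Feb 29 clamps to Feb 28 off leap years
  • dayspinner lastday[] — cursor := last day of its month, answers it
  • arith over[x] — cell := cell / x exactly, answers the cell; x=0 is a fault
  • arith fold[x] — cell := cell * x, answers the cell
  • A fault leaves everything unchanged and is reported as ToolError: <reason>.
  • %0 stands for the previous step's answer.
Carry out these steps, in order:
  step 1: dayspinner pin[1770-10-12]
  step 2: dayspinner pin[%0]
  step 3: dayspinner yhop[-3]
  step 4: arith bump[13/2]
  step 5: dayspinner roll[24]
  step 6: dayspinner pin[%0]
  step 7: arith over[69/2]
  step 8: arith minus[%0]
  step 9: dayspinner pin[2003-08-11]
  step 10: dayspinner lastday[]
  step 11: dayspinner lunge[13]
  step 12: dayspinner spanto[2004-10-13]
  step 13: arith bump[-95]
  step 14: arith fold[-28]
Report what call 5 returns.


Answer: 1767-11-05

Derivation:
>> dayspinner pin(d: 1770-10-12)
<< 1770-10-12
>> dayspinner pin(d: %0)
<< 1770-10-12
>> dayspinner yhop(n: -3)
<< 1767-10-12
>> arith bump(x: 13/2)
<< 13/2
>> dayspinner roll(n: 24)
<< 1767-11-05
>> dayspinner pin(d: %0)
<< 1767-11-05
>> arith over(x: 69/2)
<< 13/69
>> arith minus(x: %0)
<< 0
>> dayspinner pin(d: 2003-08-11)
<< 2003-08-11
>> dayspinner lastday()
<< 2003-08-31
>> dayspinner lunge(n: 13)
<< 2004-09-30
>> dayspinner spanto(d: 2004-10-13)
<< 13
>> arith bump(x: -95)
<< -95
>> arith fold(x: -28)
<< 2660


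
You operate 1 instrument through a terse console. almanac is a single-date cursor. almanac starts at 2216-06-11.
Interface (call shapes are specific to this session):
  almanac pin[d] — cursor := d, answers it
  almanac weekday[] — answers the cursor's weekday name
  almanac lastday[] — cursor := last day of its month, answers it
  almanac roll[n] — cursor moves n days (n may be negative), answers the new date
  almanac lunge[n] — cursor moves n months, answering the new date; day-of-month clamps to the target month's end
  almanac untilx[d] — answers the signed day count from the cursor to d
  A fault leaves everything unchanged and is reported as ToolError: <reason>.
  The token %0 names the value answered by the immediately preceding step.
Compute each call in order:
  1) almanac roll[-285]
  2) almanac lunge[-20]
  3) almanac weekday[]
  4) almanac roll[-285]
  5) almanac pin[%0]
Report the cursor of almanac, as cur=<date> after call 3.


Answer: cur=2213-12-31

Derivation:
;; almanac roll(n='-285') : 2215-08-31
;; almanac lunge(n='-20') : 2213-12-31
;; almanac weekday() : Friday
;; almanac roll(n='-285') : 2213-03-21
;; almanac pin(d='%0') : 2213-03-21


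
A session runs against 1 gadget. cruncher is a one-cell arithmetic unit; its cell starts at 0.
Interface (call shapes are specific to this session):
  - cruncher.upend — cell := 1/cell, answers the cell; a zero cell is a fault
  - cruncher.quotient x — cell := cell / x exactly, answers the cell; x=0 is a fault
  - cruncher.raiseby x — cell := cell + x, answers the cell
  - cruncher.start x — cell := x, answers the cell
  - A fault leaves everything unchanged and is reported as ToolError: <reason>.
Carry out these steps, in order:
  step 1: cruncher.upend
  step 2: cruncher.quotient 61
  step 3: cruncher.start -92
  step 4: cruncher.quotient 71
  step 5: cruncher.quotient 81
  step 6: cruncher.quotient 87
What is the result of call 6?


Answer: -92/500337

Derivation:
I try upend(), giving ToolError: reciprocal of zero.
I try quotient on x→61: 0.
Next I call start on x→-92, → -92.
Next I call quotient on x→71, → -92/71.
Invoking quotient on x→81, → -92/5751.
Using quotient on x→87, and observe -92/500337.


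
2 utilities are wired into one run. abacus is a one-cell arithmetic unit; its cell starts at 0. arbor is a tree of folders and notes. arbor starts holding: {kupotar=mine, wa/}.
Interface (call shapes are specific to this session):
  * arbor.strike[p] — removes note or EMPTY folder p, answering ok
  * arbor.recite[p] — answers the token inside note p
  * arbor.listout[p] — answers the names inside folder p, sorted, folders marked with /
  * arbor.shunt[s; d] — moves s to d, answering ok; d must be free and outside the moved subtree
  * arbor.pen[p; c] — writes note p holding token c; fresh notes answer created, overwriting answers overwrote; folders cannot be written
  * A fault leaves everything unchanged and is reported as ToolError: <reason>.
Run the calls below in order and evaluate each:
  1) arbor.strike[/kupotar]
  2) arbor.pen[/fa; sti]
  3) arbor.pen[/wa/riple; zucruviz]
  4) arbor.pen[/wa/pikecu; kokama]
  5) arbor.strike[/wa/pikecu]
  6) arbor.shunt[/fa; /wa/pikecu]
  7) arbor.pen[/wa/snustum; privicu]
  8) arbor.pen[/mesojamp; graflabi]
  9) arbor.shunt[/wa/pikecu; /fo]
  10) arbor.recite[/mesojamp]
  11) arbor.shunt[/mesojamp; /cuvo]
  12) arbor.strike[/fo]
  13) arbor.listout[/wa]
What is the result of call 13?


==> arbor.strike(p: /kupotar)
<== ok
==> arbor.pen(p: /fa, c: sti)
<== created
==> arbor.pen(p: /wa/riple, c: zucruviz)
<== created
==> arbor.pen(p: /wa/pikecu, c: kokama)
<== created
==> arbor.strike(p: /wa/pikecu)
<== ok
==> arbor.shunt(s: /fa, d: /wa/pikecu)
<== ok
==> arbor.pen(p: /wa/snustum, c: privicu)
<== created
==> arbor.pen(p: /mesojamp, c: graflabi)
<== created
==> arbor.shunt(s: /wa/pikecu, d: /fo)
<== ok
==> arbor.recite(p: /mesojamp)
<== graflabi
==> arbor.shunt(s: /mesojamp, d: /cuvo)
<== ok
==> arbor.strike(p: /fo)
<== ok
==> arbor.listout(p: /wa)
<== [riple, snustum]

Answer: [riple, snustum]


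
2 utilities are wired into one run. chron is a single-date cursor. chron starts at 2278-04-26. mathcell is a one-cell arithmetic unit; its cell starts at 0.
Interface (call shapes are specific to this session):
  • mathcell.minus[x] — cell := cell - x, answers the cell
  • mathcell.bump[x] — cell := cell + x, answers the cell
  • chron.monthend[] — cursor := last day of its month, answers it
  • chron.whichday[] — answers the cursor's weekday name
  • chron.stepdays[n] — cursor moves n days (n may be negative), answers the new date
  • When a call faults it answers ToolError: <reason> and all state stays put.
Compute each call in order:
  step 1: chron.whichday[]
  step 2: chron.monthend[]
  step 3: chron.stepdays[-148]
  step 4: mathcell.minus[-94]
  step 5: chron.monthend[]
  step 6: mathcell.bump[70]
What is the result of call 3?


Answer: 2277-12-03

Derivation:
==> whichday()
<== Friday
==> monthend()
<== 2278-04-30
==> stepdays(n=-148)
<== 2277-12-03
==> minus(x=-94)
<== 94
==> monthend()
<== 2277-12-31
==> bump(x=70)
<== 164


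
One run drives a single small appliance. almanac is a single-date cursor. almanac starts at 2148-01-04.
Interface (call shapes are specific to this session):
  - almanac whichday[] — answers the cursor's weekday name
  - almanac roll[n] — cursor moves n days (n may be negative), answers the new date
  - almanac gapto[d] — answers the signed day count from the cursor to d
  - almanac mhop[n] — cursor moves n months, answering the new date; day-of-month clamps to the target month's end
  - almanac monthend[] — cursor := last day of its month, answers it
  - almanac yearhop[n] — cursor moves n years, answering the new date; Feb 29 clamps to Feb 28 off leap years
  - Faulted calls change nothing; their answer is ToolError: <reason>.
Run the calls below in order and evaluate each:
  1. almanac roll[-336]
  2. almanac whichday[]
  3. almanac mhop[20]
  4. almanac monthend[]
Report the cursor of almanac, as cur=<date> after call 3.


> almanac roll n=-336
  2147-02-02
> almanac whichday
  Thursday
> almanac mhop n=20
  2148-10-02
> almanac monthend
  2148-10-31

Answer: cur=2148-10-02


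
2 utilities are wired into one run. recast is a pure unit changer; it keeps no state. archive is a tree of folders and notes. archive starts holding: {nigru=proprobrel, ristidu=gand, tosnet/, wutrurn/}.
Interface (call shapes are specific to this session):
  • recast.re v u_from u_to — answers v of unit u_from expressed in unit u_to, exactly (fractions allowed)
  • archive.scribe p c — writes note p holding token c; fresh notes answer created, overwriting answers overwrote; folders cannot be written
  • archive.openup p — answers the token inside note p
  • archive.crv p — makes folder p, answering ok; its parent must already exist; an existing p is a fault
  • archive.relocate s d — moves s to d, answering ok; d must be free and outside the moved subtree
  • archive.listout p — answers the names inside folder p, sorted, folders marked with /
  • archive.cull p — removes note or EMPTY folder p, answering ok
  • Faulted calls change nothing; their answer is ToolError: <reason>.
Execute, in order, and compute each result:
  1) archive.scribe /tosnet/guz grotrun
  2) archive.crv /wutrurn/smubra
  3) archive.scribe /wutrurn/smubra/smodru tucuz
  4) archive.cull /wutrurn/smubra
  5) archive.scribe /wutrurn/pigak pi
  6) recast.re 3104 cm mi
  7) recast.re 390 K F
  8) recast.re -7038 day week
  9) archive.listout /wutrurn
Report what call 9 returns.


! archive.scribe(p='/tosnet/guz', c='grotrun') -> created
! archive.crv(p='/wutrurn/smubra') -> ok
! archive.scribe(p='/wutrurn/smubra/smodru', c='tucuz') -> created
! archive.cull(p='/wutrurn/smubra') -> ToolError: not empty
! archive.scribe(p='/wutrurn/pigak', c='pi') -> created
! recast.re(v='3104', u_from='cm', u_to='mi') -> 485/25146
! recast.re(v='390', u_from='K', u_to='F') -> 24233/100
! recast.re(v='-7038', u_from='day', u_to='week') -> -7038/7
! archive.listout(p='/wutrurn') -> [pigak, smubra/]

Answer: [pigak, smubra/]


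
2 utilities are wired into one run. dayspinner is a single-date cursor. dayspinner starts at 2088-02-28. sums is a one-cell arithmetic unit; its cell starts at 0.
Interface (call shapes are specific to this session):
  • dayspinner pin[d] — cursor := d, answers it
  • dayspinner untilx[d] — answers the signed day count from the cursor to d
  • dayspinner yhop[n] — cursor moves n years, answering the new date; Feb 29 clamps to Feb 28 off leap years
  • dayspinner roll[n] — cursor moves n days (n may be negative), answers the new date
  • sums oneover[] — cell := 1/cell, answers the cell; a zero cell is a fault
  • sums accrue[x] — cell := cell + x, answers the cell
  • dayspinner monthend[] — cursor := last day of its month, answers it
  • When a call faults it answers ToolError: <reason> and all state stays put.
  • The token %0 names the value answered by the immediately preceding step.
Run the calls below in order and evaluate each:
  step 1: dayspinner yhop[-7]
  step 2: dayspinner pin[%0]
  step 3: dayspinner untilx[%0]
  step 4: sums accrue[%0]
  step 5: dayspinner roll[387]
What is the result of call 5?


Act: dayspinner yhop[n: -7]
Obs: 2081-02-28
Act: dayspinner pin[d: %0]
Obs: 2081-02-28
Act: dayspinner untilx[d: %0]
Obs: 0
Act: sums accrue[x: %0]
Obs: 0
Act: dayspinner roll[n: 387]
Obs: 2082-03-22

Answer: 2082-03-22


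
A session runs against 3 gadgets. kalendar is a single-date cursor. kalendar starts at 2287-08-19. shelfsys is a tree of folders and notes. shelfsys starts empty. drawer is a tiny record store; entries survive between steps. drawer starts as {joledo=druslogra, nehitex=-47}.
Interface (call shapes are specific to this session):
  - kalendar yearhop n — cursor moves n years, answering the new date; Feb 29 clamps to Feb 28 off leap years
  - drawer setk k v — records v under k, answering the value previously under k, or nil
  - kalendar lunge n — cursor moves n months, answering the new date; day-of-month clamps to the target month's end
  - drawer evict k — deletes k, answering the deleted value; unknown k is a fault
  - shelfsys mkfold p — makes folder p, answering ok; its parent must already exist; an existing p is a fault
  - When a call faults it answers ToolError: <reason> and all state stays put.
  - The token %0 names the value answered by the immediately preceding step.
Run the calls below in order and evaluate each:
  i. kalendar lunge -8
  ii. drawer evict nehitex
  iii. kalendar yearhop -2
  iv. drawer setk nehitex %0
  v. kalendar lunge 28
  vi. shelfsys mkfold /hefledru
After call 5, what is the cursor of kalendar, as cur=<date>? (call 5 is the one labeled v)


Answer: cur=2287-04-19

Derivation:
Now I run kalendar lunge on n='-8', yielding 2286-12-19.
Now I run drawer evict on k='nehitex': -47.
Invoking kalendar yearhop on n='-2', → 2284-12-19.
Using drawer setk on k='nehitex', v='%0', which returns nil.
I run kalendar lunge on n='28', → 2287-04-19.
I call shelfsys mkfold on p='/hefledru', and get ok.


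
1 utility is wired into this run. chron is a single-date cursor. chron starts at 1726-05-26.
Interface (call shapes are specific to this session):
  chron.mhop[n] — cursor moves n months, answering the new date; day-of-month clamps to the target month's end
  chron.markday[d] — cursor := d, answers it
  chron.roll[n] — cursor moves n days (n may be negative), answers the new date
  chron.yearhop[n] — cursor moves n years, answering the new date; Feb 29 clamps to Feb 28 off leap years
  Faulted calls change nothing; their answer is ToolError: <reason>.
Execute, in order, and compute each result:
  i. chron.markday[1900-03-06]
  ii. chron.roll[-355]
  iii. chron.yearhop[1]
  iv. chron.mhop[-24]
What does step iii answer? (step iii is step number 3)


Answer: 1900-03-16

Derivation:
Then chron.markday(d=1900-03-06): 1900-03-06.
Now I run chron.roll(n=-355), and observe 1899-03-16.
Next I call chron.yearhop(n=1), and observe 1900-03-16.
Invoking chron.mhop(n=-24), which returns 1898-03-16.


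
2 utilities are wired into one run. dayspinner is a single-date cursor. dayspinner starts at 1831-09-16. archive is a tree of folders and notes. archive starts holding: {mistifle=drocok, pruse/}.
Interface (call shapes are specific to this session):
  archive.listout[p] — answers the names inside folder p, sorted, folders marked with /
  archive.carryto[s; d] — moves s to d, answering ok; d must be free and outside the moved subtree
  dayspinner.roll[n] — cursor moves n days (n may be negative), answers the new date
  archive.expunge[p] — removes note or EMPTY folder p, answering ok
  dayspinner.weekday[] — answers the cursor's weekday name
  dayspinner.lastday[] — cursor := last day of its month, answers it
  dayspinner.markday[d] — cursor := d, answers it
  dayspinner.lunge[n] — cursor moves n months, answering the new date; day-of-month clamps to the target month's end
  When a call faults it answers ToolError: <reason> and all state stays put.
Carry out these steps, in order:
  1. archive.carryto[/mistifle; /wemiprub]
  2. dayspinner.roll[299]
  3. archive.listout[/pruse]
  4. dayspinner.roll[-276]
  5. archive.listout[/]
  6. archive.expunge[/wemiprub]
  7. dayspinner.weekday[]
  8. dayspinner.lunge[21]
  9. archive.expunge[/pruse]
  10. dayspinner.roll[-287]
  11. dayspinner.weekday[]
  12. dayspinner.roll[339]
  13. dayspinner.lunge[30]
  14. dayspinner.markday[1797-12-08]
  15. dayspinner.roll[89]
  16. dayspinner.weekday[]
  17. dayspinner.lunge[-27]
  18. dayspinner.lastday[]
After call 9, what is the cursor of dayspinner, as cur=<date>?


Answer: cur=1833-07-09

Derivation:
·→ archive.carryto(/mistifle, /wemiprub)
·← ok
·→ dayspinner.roll(299)
·← 1832-07-11
·→ archive.listout(/pruse)
·← []
·→ dayspinner.roll(-276)
·← 1831-10-09
·→ archive.listout(/)
·← [pruse/, wemiprub]
·→ archive.expunge(/wemiprub)
·← ok
·→ dayspinner.weekday()
·← Sunday
·→ dayspinner.lunge(21)
·← 1833-07-09
·→ archive.expunge(/pruse)
·← ok
·→ dayspinner.roll(-287)
·← 1832-09-25
·→ dayspinner.weekday()
·← Tuesday
·→ dayspinner.roll(339)
·← 1833-08-30
·→ dayspinner.lunge(30)
·← 1836-02-29
·→ dayspinner.markday(1797-12-08)
·← 1797-12-08
·→ dayspinner.roll(89)
·← 1798-03-07
·→ dayspinner.weekday()
·← Wednesday
·→ dayspinner.lunge(-27)
·← 1795-12-07
·→ dayspinner.lastday()
·← 1795-12-31


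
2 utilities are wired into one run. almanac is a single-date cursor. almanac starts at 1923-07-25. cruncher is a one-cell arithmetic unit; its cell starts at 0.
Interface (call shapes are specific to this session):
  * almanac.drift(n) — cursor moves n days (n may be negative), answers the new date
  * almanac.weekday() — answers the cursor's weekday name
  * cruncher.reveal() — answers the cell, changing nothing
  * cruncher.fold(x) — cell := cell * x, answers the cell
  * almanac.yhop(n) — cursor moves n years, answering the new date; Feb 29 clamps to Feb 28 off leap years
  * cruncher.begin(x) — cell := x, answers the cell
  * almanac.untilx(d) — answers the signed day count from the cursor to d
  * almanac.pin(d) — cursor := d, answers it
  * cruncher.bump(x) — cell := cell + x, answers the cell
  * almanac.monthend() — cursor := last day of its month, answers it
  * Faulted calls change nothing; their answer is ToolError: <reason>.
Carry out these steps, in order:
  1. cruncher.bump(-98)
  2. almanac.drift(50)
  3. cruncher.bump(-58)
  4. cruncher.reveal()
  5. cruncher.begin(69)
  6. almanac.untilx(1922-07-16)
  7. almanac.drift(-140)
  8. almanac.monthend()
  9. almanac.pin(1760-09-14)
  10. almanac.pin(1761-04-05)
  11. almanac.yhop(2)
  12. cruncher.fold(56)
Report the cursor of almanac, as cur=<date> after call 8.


Answer: cur=1923-04-30

Derivation:
-> cruncher.bump(x→-98)
<- -98
-> almanac.drift(n→50)
<- 1923-09-13
-> cruncher.bump(x→-58)
<- -156
-> cruncher.reveal()
<- -156
-> cruncher.begin(x→69)
<- 69
-> almanac.untilx(d→1922-07-16)
<- -424
-> almanac.drift(n→-140)
<- 1923-04-26
-> almanac.monthend()
<- 1923-04-30
-> almanac.pin(d→1760-09-14)
<- 1760-09-14
-> almanac.pin(d→1761-04-05)
<- 1761-04-05
-> almanac.yhop(n→2)
<- 1763-04-05
-> cruncher.fold(x→56)
<- 3864


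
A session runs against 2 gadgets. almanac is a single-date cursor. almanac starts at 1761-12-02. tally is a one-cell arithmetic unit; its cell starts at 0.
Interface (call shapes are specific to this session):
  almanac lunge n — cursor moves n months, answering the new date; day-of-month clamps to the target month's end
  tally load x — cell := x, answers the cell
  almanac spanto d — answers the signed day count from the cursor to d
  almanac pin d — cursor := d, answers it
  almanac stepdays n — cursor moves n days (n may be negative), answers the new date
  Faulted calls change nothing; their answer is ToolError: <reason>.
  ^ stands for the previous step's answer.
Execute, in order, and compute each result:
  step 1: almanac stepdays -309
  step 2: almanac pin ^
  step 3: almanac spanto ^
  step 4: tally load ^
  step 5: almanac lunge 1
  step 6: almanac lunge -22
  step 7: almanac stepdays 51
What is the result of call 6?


>>> almanac stepdays n: -309
:: 1761-01-27
>>> almanac pin d: ^
:: 1761-01-27
>>> almanac spanto d: ^
:: 0
>>> tally load x: ^
:: 0
>>> almanac lunge n: 1
:: 1761-02-27
>>> almanac lunge n: -22
:: 1759-04-27
>>> almanac stepdays n: 51
:: 1759-06-17

Answer: 1759-04-27


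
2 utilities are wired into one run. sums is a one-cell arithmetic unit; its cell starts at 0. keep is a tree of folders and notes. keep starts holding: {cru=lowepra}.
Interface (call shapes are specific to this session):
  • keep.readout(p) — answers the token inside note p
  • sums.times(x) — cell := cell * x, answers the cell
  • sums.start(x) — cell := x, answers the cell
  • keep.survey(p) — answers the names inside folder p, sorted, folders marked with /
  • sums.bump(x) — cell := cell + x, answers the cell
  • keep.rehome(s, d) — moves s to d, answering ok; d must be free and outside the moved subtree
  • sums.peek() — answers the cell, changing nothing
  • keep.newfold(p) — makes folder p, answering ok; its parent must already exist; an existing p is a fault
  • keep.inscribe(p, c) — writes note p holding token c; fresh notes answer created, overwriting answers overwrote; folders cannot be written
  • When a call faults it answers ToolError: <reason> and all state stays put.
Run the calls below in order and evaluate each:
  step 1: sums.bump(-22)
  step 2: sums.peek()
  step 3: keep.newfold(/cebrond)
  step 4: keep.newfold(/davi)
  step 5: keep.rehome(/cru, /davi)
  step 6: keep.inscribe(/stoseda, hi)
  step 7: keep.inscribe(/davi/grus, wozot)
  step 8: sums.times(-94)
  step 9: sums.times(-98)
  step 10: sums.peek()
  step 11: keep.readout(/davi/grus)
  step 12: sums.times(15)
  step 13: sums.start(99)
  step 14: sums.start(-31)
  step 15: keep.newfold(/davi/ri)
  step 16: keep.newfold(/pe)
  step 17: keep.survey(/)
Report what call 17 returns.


Using bump(x='-22'), and get -22.
Then peek(), — result: -22.
Invoking newfold(p='/cebrond'): ok.
I invoke newfold(p='/davi'), and see ok.
Then rehome(s='/cru', d='/davi'), and see ToolError: exists.
Calling inscribe(p='/stoseda', c='hi'), which returns created.
I invoke inscribe(p='/davi/grus', c='wozot'), → created.
I run times(x='-94'), — result: 2068.
I try times(x='-98'): -202664.
I use peek, — result: -202664.
Calling readout(p='/davi/grus'), and get wozot.
I call times(x='15'), and observe -3039960.
Using start(x='99'), yielding 99.
Calling start(x='-31'), yielding -31.
Now I run newfold(p='/davi/ri'), and see ok.
I use newfold(p='/pe'), → ok.
I call survey(p='/'), giving [cebrond/, cru, davi/, pe/, stoseda].

Answer: [cebrond/, cru, davi/, pe/, stoseda]


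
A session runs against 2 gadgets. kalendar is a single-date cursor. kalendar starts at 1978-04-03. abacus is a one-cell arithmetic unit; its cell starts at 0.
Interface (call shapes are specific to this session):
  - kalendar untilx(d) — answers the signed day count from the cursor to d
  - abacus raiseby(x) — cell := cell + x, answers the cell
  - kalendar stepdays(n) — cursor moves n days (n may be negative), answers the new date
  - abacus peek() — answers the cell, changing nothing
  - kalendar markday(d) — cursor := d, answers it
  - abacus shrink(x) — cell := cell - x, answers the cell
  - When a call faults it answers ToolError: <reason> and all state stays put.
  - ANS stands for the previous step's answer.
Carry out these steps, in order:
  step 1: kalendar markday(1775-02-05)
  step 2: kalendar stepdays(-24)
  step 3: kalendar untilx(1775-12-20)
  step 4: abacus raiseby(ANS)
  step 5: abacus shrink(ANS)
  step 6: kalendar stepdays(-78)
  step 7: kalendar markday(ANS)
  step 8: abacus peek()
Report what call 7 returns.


Answer: 1774-10-26

Derivation:
-> kalendar markday(d='1775-02-05')
<- 1775-02-05
-> kalendar stepdays(n='-24')
<- 1775-01-12
-> kalendar untilx(d='1775-12-20')
<- 342
-> abacus raiseby(x='ANS')
<- 342
-> abacus shrink(x='ANS')
<- 0
-> kalendar stepdays(n='-78')
<- 1774-10-26
-> kalendar markday(d='ANS')
<- 1774-10-26
-> abacus peek()
<- 0


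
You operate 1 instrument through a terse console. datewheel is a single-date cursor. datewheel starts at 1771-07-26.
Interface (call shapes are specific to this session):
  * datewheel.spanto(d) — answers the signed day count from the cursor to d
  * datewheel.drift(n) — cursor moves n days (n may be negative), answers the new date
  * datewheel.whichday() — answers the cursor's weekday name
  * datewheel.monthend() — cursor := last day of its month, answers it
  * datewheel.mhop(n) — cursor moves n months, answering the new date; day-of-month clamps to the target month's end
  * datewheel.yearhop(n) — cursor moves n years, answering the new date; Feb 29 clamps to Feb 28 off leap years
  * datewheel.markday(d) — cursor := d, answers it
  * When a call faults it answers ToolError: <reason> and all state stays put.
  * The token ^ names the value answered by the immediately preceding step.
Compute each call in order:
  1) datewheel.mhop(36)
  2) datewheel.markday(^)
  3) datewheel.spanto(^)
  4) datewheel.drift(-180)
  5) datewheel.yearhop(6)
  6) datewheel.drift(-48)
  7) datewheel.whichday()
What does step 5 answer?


Answer: 1780-01-27

Derivation:
>> datewheel.mhop(n→36)
<< 1774-07-26
>> datewheel.markday(d→^)
<< 1774-07-26
>> datewheel.spanto(d→^)
<< 0
>> datewheel.drift(n→-180)
<< 1774-01-27
>> datewheel.yearhop(n→6)
<< 1780-01-27
>> datewheel.drift(n→-48)
<< 1779-12-10
>> datewheel.whichday()
<< Friday


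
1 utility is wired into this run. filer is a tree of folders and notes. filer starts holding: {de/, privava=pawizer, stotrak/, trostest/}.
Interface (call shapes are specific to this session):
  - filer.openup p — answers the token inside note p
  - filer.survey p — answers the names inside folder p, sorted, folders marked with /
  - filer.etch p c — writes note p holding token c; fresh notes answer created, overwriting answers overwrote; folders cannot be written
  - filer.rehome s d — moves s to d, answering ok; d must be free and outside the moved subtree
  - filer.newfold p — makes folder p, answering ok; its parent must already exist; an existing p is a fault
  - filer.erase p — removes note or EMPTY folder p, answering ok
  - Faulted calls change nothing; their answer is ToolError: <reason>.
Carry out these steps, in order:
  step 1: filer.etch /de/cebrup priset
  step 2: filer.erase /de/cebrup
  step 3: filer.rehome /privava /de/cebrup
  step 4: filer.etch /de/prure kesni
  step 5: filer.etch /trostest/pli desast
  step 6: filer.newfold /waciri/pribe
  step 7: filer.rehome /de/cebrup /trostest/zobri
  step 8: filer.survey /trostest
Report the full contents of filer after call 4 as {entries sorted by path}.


Answer: {de/, de/cebrup=pawizer, de/prure=kesni, stotrak/, trostest/}

Derivation:
// 1. filer.etch(p: /de/cebrup, c: priset) == created
// 2. filer.erase(p: /de/cebrup) == ok
// 3. filer.rehome(s: /privava, d: /de/cebrup) == ok
// 4. filer.etch(p: /de/prure, c: kesni) == created
// 5. filer.etch(p: /trostest/pli, c: desast) == created
// 6. filer.newfold(p: /waciri/pribe) == ToolError: no parent
// 7. filer.rehome(s: /de/cebrup, d: /trostest/zobri) == ok
// 8. filer.survey(p: /trostest) == [pli, zobri]


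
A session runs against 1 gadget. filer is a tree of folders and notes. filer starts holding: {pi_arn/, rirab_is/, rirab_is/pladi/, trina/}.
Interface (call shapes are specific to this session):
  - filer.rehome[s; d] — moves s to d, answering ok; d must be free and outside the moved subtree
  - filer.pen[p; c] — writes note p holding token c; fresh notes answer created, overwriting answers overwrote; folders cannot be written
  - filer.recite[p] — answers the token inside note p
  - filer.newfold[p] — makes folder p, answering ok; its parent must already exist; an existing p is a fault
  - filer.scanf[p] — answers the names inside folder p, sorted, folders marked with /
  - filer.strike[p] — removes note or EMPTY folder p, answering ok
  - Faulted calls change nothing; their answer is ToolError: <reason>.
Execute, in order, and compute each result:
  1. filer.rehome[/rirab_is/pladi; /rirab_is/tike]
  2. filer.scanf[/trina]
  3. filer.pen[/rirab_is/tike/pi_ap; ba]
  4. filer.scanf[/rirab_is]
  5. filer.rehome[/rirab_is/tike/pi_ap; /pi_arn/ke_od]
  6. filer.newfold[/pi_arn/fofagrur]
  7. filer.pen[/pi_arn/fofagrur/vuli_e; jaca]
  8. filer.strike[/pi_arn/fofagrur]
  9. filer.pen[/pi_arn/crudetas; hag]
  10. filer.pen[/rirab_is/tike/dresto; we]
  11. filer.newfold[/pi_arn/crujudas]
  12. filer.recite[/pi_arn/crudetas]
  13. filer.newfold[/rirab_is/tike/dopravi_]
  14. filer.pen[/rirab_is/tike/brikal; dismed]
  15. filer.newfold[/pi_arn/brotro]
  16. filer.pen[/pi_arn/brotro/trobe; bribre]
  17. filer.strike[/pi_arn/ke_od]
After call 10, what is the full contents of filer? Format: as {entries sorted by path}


Answer: {pi_arn/, pi_arn/crudetas=hag, pi_arn/fofagrur/, pi_arn/fofagrur/vuli_e=jaca, pi_arn/ke_od=ba, rirab_is/, rirab_is/tike/, rirab_is/tike/dresto=we, trina/}

Derivation:
Act: filer.rehome[/rirab_is/pladi; /rirab_is/tike]
Obs: ok
Act: filer.scanf[/trina]
Obs: []
Act: filer.pen[/rirab_is/tike/pi_ap; ba]
Obs: created
Act: filer.scanf[/rirab_is]
Obs: [tike/]
Act: filer.rehome[/rirab_is/tike/pi_ap; /pi_arn/ke_od]
Obs: ok
Act: filer.newfold[/pi_arn/fofagrur]
Obs: ok
Act: filer.pen[/pi_arn/fofagrur/vuli_e; jaca]
Obs: created
Act: filer.strike[/pi_arn/fofagrur]
Obs: ToolError: not empty
Act: filer.pen[/pi_arn/crudetas; hag]
Obs: created
Act: filer.pen[/rirab_is/tike/dresto; we]
Obs: created
Act: filer.newfold[/pi_arn/crujudas]
Obs: ok
Act: filer.recite[/pi_arn/crudetas]
Obs: hag
Act: filer.newfold[/rirab_is/tike/dopravi_]
Obs: ok
Act: filer.pen[/rirab_is/tike/brikal; dismed]
Obs: created
Act: filer.newfold[/pi_arn/brotro]
Obs: ok
Act: filer.pen[/pi_arn/brotro/trobe; bribre]
Obs: created
Act: filer.strike[/pi_arn/ke_od]
Obs: ok
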